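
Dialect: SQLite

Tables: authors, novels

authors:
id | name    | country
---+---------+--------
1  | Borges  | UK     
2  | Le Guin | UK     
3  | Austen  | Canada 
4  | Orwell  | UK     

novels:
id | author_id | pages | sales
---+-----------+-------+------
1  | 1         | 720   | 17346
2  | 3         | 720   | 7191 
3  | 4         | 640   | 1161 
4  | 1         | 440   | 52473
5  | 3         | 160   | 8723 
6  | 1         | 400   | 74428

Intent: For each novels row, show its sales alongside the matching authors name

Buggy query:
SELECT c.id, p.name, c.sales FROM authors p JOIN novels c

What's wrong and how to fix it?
Bug: Missing join condition: each novels row is matched to all authors rows instead of just its own

Fix: Specify the join condition linking the foreign key to the parent id

Corrected query:
SELECT c.id, p.name, c.sales FROM authors p JOIN novels c ON c.author_id = p.id

Result:
id | name   | sales
---+--------+------
1  | Borges | 17346
2  | Austen | 7191 
3  | Orwell | 1161 
4  | Borges | 52473
5  | Austen | 8723 
6  | Borges | 74428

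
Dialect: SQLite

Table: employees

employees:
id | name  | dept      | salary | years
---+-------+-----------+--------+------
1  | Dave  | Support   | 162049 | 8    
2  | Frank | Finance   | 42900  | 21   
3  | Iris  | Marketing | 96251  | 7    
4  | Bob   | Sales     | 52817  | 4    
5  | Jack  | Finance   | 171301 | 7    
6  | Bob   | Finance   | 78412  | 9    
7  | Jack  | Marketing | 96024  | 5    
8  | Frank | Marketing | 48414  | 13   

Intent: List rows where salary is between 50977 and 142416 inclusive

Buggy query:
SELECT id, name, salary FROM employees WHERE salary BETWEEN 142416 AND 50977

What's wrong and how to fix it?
Bug: The bounds are reversed; BETWEEN a AND b requires a <= b to match anything

Fix: Write BETWEEN 50977 AND 142416

Corrected query:
SELECT id, name, salary FROM employees WHERE salary BETWEEN 50977 AND 142416

Result:
id | name | salary
---+------+-------
3  | Iris | 96251 
4  | Bob  | 52817 
6  | Bob  | 78412 
7  | Jack | 96024 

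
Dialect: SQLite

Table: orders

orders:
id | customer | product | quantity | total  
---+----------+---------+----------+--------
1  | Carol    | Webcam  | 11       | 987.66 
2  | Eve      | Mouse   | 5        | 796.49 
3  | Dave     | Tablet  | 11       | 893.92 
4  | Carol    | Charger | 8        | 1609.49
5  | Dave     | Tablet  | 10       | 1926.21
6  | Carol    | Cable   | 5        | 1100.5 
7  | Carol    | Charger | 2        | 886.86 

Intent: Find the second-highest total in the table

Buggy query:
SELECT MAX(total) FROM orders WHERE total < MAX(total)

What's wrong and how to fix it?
Bug: The inner MAX is an aggregate inside WHERE, which is not allowed

Fix: Put the inner MAX in a scalar subquery

Corrected query:
SELECT MAX(total) FROM orders WHERE total < (SELECT MAX(total) FROM orders)

Result:
MAX(total)
----------
1609.49   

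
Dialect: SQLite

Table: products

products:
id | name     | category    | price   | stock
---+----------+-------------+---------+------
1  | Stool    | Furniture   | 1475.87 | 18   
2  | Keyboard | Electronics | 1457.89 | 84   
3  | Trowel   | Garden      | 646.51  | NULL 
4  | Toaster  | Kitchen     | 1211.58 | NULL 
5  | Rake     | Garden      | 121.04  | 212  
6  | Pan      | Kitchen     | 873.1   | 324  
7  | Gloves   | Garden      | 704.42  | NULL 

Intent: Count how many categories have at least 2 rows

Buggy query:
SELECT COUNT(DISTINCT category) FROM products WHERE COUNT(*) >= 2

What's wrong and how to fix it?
Bug: COUNT(*) cannot appear in WHERE; the per-group count doesn't exist yet

Fix: Use a subquery that GROUPs and filters with HAVING, then count its rows

Corrected query:
SELECT COUNT(*) FROM (SELECT category FROM products GROUP BY category HAVING COUNT(*) >= 2)

Result:
COUNT(*)
--------
2       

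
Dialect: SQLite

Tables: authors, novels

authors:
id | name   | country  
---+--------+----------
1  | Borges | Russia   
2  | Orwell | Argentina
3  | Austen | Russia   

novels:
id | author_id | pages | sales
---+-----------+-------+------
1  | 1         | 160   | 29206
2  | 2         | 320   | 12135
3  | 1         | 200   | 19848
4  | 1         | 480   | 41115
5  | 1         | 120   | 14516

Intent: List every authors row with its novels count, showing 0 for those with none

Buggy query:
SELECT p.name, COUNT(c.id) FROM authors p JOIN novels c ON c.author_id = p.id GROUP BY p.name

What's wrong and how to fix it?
Bug: An inner join excludes parents with zero children

Fix: Switch to LEFT JOIN to retain unmatched parent rows

Corrected query:
SELECT p.name, COUNT(c.id) FROM authors p LEFT JOIN novels c ON c.author_id = p.id GROUP BY p.name

Result:
name   | COUNT(c.id)
-------+------------
Austen | 0          
Borges | 4          
Orwell | 1          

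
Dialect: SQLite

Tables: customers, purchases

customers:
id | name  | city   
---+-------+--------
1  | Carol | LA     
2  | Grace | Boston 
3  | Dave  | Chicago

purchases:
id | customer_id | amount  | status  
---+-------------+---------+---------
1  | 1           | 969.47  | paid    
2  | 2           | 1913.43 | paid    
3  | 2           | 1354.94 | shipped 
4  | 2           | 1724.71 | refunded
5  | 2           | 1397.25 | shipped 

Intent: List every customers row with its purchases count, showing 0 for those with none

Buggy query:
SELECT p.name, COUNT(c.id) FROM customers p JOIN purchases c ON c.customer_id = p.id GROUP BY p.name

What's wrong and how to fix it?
Bug: An inner join excludes parents with zero children

Fix: Use LEFT JOIN so parents without children still appear (COUNT(c.id) gives 0)

Corrected query:
SELECT p.name, COUNT(c.id) FROM customers p LEFT JOIN purchases c ON c.customer_id = p.id GROUP BY p.name

Result:
name  | COUNT(c.id)
------+------------
Carol | 1          
Dave  | 0          
Grace | 4          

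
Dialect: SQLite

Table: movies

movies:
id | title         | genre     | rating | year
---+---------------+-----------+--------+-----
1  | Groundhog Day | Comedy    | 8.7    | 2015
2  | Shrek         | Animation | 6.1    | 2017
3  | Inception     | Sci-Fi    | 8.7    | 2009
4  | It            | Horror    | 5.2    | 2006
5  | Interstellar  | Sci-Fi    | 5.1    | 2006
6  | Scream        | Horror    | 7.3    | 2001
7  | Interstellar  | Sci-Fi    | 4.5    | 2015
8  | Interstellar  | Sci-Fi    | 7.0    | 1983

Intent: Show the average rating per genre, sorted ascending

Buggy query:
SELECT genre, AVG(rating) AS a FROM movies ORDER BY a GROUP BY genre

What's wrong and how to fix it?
Bug: ORDER BY appears before GROUP BY; SQL clause order requires GROUP BY first

Fix: Reorder: SELECT … FROM … GROUP BY … ORDER BY …

Corrected query:
SELECT genre, AVG(rating) AS a FROM movies GROUP BY genre ORDER BY a

Result:
genre     | a    
----------+------
Animation | 6.1  
Horror    | 6.25 
Sci-Fi    | 6.325
Comedy    | 8.7  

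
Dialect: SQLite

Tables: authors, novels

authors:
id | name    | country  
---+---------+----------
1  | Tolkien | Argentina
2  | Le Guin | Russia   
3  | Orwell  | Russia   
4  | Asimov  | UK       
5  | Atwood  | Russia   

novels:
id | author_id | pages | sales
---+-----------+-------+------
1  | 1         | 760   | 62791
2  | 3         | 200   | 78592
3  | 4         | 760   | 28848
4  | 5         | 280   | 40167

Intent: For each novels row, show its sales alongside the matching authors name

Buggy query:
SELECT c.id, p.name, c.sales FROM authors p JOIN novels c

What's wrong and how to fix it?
Bug: Missing join condition: each novels row is matched to all authors rows instead of just its own

Fix: Specify the join condition linking the foreign key to the parent id

Corrected query:
SELECT c.id, p.name, c.sales FROM authors p JOIN novels c ON c.author_id = p.id

Result:
id | name    | sales
---+---------+------
1  | Tolkien | 62791
2  | Orwell  | 78592
3  | Asimov  | 28848
4  | Atwood  | 40167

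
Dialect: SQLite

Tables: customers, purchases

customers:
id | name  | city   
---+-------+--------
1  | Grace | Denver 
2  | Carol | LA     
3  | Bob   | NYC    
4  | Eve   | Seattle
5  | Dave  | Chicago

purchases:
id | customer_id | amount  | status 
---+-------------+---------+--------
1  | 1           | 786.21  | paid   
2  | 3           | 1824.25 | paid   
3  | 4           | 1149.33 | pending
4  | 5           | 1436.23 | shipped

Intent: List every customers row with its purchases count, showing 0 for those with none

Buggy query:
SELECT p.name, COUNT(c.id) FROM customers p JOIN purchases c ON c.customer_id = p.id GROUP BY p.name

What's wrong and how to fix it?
Bug: An inner join excludes parents with zero children

Fix: Use LEFT JOIN so parents without children still appear (COUNT(c.id) gives 0)

Corrected query:
SELECT p.name, COUNT(c.id) FROM customers p LEFT JOIN purchases c ON c.customer_id = p.id GROUP BY p.name

Result:
name  | COUNT(c.id)
------+------------
Bob   | 1          
Carol | 0          
Dave  | 1          
Eve   | 1          
Grace | 1          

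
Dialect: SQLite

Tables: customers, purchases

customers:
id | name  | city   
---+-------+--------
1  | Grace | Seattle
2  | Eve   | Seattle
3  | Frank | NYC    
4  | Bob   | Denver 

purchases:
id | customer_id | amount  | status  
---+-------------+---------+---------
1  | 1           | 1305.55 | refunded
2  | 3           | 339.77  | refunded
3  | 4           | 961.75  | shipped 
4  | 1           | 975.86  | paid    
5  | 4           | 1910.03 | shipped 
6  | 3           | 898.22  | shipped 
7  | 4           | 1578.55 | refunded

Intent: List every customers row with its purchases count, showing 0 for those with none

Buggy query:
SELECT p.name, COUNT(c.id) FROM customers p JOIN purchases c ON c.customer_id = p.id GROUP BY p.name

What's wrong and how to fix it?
Bug: An inner join excludes parents with zero children

Fix: Use LEFT JOIN so parents without children still appear (COUNT(c.id) gives 0)

Corrected query:
SELECT p.name, COUNT(c.id) FROM customers p LEFT JOIN purchases c ON c.customer_id = p.id GROUP BY p.name

Result:
name  | COUNT(c.id)
------+------------
Bob   | 3          
Eve   | 0          
Frank | 2          
Grace | 2          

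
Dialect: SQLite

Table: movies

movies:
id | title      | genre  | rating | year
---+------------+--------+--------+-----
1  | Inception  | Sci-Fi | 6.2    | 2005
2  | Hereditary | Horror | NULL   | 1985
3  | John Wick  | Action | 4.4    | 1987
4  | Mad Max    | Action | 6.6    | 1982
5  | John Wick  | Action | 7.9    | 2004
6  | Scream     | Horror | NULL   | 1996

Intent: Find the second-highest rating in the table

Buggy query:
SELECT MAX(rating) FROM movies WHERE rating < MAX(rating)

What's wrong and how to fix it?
Bug: The inner MAX is an aggregate inside WHERE, which is not allowed

Fix: Compute the overall MAX in a subquery, then take MAX of rows below it

Corrected query:
SELECT MAX(rating) FROM movies WHERE rating < (SELECT MAX(rating) FROM movies)

Result:
MAX(rating)
-----------
6.6        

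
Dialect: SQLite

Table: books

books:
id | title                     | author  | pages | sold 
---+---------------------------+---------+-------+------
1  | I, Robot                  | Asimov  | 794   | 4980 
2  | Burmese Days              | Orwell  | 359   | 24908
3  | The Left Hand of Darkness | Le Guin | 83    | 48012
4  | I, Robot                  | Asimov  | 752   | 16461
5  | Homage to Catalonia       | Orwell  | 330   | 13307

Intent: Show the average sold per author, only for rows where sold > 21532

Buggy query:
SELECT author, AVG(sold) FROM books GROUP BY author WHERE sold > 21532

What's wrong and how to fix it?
Bug: Row-level WHERE must come before GROUP BY in the clause order

Fix: Place WHERE between FROM and GROUP BY

Corrected query:
SELECT author, AVG(sold) FROM books WHERE sold > 21532 GROUP BY author

Result:
author  | AVG(sold)
--------+----------
Le Guin | 48012    
Orwell  | 24908    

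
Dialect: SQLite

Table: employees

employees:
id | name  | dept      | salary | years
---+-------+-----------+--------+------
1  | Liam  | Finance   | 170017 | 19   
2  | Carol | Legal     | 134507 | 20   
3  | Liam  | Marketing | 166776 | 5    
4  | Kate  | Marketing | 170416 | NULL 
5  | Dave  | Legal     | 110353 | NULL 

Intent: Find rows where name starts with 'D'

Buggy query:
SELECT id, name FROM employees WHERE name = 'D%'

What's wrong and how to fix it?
Bug: Wildcards only work with LIKE; '=' treats '%' as a literal character

Fix: Use LIKE for wildcard pattern matching

Corrected query:
SELECT id, name FROM employees WHERE name LIKE 'D%'

Result:
id | name
---+-----
5  | Dave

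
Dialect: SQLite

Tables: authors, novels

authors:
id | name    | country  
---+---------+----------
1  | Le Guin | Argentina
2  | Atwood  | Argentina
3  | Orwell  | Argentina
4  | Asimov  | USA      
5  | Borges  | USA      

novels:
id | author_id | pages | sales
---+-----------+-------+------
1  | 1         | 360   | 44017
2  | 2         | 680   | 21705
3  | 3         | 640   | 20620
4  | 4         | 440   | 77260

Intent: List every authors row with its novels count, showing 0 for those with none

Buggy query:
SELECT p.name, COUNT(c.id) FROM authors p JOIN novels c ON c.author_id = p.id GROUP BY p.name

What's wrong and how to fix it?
Bug: An inner join excludes parents with zero children

Fix: Use LEFT JOIN so parents without children still appear (COUNT(c.id) gives 0)

Corrected query:
SELECT p.name, COUNT(c.id) FROM authors p LEFT JOIN novels c ON c.author_id = p.id GROUP BY p.name

Result:
name    | COUNT(c.id)
--------+------------
Asimov  | 1          
Atwood  | 1          
Borges  | 0          
Le Guin | 1          
Orwell  | 1          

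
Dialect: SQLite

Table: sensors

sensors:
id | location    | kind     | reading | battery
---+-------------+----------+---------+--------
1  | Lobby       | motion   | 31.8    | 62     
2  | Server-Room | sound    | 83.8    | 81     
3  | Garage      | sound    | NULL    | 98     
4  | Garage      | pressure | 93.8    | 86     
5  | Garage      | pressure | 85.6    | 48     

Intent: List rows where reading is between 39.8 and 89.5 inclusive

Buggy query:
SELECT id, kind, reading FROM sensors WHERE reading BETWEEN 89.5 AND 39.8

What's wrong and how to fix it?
Bug: BETWEEN expects the lower bound first; with 89.5 AND 39.8 the range is empty

Fix: Swap the bounds so the smaller value comes first

Corrected query:
SELECT id, kind, reading FROM sensors WHERE reading BETWEEN 39.8 AND 89.5

Result:
id | kind     | reading
---+----------+--------
2  | sound    | 83.8   
5  | pressure | 85.6   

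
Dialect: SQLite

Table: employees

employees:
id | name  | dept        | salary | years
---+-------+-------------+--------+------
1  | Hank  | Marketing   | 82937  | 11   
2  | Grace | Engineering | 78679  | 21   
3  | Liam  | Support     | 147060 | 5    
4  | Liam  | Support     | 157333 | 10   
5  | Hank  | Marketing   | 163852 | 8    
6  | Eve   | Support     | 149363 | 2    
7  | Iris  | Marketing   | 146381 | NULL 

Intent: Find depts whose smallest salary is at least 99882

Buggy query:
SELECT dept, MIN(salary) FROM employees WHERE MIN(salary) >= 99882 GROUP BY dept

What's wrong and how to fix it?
Bug: MIN() in WHERE is a misuse of aggregate

Fix: Use HAVING for the per-group MIN condition

Corrected query:
SELECT dept, MIN(salary) FROM employees GROUP BY dept HAVING MIN(salary) >= 99882

Result:
dept    | MIN(salary)
--------+------------
Support | 147060     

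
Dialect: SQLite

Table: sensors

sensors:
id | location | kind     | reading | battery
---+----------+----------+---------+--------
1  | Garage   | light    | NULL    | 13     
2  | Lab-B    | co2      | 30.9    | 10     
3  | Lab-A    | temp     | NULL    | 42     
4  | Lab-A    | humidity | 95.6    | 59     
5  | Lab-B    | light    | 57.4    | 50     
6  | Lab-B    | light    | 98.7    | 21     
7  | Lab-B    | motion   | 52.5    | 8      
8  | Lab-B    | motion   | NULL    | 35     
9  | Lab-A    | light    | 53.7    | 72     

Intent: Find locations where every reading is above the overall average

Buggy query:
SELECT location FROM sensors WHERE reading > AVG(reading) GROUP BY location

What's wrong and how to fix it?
Bug: WHERE evaluates per row before aggregation, so AVG() is unavailable

Fix: Use a subquery for AVG and a HAVING MIN(...) filter so the condition holds for every row in the group

Corrected query:
SELECT location FROM sensors GROUP BY location HAVING MIN(reading) > (SELECT AVG(reading) FROM sensors)

Result:
(no rows)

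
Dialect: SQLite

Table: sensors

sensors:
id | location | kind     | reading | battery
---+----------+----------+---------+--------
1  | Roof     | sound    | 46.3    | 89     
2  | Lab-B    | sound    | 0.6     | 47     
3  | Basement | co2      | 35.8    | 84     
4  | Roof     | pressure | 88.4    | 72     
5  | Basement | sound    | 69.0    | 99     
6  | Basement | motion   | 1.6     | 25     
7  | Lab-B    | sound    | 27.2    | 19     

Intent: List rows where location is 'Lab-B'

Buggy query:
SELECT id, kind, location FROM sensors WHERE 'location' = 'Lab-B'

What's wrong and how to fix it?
Bug: 'location' in single quotes is a string literal, not the column; the comparison is literal-vs-literal and never true

Fix: Reference the column as location without single quotes

Corrected query:
SELECT id, kind, location FROM sensors WHERE location = 'Lab-B'

Result:
id | kind  | location
---+-------+---------
2  | sound | Lab-B   
7  | sound | Lab-B   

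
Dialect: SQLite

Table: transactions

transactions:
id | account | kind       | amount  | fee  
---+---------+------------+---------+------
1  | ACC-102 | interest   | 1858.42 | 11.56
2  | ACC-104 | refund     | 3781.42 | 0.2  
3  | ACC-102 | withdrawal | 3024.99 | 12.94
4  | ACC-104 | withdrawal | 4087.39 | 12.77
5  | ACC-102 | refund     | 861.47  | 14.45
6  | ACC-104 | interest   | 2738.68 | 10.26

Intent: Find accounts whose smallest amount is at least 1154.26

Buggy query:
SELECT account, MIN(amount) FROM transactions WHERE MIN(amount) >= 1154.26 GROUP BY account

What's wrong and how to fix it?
Bug: Aggregates like MIN are computed per group after WHERE runs

Fix: Replace WHERE with HAVING after the GROUP BY

Corrected query:
SELECT account, MIN(amount) FROM transactions GROUP BY account HAVING MIN(amount) >= 1154.26

Result:
account | MIN(amount)
--------+------------
ACC-104 | 2738.68    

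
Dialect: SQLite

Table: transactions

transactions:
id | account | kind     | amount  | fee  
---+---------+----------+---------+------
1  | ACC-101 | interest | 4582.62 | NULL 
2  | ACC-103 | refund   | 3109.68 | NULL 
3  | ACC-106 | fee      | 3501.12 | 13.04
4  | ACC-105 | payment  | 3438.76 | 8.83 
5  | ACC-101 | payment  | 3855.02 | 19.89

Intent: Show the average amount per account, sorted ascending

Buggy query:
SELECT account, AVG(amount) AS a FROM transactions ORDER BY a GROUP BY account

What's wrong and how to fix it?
Bug: GROUP BY must precede ORDER BY

Fix: Reorder: SELECT … FROM … GROUP BY … ORDER BY …

Corrected query:
SELECT account, AVG(amount) AS a FROM transactions GROUP BY account ORDER BY a

Result:
account | a      
--------+--------
ACC-103 | 3109.68
ACC-105 | 3438.76
ACC-106 | 3501.12
ACC-101 | 4218.82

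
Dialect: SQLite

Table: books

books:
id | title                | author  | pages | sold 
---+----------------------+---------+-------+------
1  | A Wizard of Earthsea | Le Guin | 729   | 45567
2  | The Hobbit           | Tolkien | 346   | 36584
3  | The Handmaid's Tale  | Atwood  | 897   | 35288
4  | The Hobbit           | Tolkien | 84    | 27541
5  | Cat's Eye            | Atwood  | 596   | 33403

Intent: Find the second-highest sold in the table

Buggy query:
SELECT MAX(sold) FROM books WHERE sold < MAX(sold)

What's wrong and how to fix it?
Bug: The inner MAX is an aggregate inside WHERE, which is not allowed

Fix: Compute the overall MAX in a subquery, then take MAX of rows below it

Corrected query:
SELECT MAX(sold) FROM books WHERE sold < (SELECT MAX(sold) FROM books)

Result:
MAX(sold)
---------
36584    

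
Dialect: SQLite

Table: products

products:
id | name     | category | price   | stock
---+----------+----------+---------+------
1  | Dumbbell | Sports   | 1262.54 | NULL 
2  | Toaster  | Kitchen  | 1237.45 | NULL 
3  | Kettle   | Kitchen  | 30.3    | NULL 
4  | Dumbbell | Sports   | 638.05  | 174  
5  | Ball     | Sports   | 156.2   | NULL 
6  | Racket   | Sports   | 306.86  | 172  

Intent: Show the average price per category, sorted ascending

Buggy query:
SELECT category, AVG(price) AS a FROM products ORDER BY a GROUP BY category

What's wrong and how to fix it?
Bug: GROUP BY must precede ORDER BY

Fix: Move ORDER BY to the end, after GROUP BY

Corrected query:
SELECT category, AVG(price) AS a FROM products GROUP BY category ORDER BY a

Result:
category | a       
---------+---------
Sports   | 590.9125
Kitchen  | 633.875 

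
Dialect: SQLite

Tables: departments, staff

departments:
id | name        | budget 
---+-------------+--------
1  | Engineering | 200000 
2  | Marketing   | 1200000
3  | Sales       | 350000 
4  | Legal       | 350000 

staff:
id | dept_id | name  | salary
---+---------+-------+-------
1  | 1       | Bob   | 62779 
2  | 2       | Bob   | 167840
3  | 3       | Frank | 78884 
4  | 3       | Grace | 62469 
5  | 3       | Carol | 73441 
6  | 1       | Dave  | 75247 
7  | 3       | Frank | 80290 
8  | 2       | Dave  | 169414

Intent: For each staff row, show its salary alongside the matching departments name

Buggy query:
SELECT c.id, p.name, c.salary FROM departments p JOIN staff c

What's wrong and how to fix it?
Bug: Missing join condition: each staff row is matched to all departments rows instead of just its own

Fix: Specify the join condition linking the foreign key to the parent id

Corrected query:
SELECT c.id, p.name, c.salary FROM departments p JOIN staff c ON c.dept_id = p.id

Result:
id | name        | salary
---+-------------+-------
1  | Engineering | 62779 
2  | Marketing   | 167840
3  | Sales       | 78884 
4  | Sales       | 62469 
5  | Sales       | 73441 
6  | Engineering | 75247 
7  | Sales       | 80290 
8  | Marketing   | 169414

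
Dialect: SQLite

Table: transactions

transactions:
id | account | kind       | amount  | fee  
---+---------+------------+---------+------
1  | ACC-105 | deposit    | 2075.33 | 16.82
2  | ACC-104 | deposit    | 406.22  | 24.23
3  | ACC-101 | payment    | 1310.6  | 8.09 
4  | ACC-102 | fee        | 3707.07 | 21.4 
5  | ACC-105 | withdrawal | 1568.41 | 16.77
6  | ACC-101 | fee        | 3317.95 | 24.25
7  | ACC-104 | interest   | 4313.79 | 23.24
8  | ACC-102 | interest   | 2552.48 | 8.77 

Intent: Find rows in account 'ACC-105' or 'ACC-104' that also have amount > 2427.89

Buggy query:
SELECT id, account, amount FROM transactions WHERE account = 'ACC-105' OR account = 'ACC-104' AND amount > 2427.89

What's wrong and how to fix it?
Bug: AND binds tighter than OR, so this parses as account = 'ACC-105' OR (account = 'ACC-104' AND amount > 2427.89)

Fix: Add parentheses around the OR so the AND applies to both alternatives

Corrected query:
SELECT id, account, amount FROM transactions WHERE (account = 'ACC-105' OR account = 'ACC-104') AND amount > 2427.89

Result:
id | account | amount 
---+---------+--------
7  | ACC-104 | 4313.79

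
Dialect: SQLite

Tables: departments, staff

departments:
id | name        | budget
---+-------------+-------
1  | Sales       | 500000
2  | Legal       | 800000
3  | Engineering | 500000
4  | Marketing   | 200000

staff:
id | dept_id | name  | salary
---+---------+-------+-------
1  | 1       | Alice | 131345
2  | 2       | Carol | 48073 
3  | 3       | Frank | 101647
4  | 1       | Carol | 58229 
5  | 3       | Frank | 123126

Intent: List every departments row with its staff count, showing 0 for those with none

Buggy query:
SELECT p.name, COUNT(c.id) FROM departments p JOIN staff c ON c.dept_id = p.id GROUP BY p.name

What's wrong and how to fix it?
Bug: INNER JOIN drops departments rows that have no matching staff rows

Fix: Use LEFT JOIN so parents without children still appear (COUNT(c.id) gives 0)

Corrected query:
SELECT p.name, COUNT(c.id) FROM departments p LEFT JOIN staff c ON c.dept_id = p.id GROUP BY p.name

Result:
name        | COUNT(c.id)
------------+------------
Engineering | 2          
Legal       | 1          
Marketing   | 0          
Sales       | 2          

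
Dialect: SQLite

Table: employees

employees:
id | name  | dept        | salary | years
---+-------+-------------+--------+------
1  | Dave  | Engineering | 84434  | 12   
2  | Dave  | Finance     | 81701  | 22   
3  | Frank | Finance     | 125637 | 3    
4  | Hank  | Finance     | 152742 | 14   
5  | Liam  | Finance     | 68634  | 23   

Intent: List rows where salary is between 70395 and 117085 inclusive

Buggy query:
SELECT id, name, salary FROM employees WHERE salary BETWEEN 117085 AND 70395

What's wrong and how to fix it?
Bug: BETWEEN expects the lower bound first; with 117085 AND 70395 the range is empty

Fix: Write BETWEEN 70395 AND 117085

Corrected query:
SELECT id, name, salary FROM employees WHERE salary BETWEEN 70395 AND 117085

Result:
id | name | salary
---+------+-------
1  | Dave | 84434 
2  | Dave | 81701 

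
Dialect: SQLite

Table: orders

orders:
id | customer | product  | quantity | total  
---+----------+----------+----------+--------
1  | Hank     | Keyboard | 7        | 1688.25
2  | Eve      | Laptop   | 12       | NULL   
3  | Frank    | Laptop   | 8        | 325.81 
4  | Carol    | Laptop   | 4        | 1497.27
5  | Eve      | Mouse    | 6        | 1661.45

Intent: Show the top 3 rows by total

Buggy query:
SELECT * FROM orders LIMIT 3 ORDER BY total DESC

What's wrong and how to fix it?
Bug: LIMIT must come after ORDER BY

Fix: Sort with ORDER BY, then apply LIMIT

Corrected query:
SELECT * FROM orders ORDER BY total DESC LIMIT 3

Result:
id | customer | product  | quantity | total  
---+----------+----------+----------+--------
1  | Hank     | Keyboard | 7        | 1688.25
5  | Eve      | Mouse    | 6        | 1661.45
4  | Carol    | Laptop   | 4        | 1497.27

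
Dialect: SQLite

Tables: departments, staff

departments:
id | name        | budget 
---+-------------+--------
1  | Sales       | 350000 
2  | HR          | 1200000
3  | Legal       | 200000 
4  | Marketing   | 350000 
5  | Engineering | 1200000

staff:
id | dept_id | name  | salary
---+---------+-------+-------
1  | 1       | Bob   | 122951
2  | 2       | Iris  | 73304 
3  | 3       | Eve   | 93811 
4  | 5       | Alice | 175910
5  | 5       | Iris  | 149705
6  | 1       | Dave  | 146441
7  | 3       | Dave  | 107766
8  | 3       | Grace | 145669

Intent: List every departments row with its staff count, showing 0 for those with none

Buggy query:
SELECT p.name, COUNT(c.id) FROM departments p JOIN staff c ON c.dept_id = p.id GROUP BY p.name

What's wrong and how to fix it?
Bug: An inner join excludes parents with zero children

Fix: Use LEFT JOIN so parents without children still appear (COUNT(c.id) gives 0)

Corrected query:
SELECT p.name, COUNT(c.id) FROM departments p LEFT JOIN staff c ON c.dept_id = p.id GROUP BY p.name

Result:
name        | COUNT(c.id)
------------+------------
Engineering | 2          
HR          | 1          
Legal       | 3          
Marketing   | 0          
Sales       | 2          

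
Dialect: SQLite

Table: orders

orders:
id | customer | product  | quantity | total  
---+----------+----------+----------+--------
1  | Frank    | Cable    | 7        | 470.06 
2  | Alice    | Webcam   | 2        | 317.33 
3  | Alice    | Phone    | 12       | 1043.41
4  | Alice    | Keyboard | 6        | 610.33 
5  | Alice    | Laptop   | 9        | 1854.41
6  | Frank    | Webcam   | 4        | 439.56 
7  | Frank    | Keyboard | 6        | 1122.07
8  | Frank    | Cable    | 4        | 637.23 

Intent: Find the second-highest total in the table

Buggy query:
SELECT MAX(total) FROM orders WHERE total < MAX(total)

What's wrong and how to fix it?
Bug: The inner MAX is an aggregate inside WHERE, which is not allowed

Fix: Put the inner MAX in a scalar subquery

Corrected query:
SELECT MAX(total) FROM orders WHERE total < (SELECT MAX(total) FROM orders)

Result:
MAX(total)
----------
1122.07   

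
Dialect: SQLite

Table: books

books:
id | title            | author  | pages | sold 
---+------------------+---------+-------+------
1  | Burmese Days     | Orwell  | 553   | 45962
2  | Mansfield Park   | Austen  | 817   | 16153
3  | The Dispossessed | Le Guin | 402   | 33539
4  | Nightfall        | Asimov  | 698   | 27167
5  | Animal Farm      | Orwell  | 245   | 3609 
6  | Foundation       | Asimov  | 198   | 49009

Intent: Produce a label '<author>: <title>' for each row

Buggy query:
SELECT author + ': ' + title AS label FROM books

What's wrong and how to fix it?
Bug: SQLite uses || for string concatenation; + coerces text to numbers (yielding 0)

Fix: Replace + with || to concatenate text

Corrected query:
SELECT author || ': ' || title AS label FROM books

Result:
label                    
-------------------------
Orwell: Burmese Days     
Austen: Mansfield Park   
Le Guin: The Dispossessed
Asimov: Nightfall        
Orwell: Animal Farm      
Asimov: Foundation       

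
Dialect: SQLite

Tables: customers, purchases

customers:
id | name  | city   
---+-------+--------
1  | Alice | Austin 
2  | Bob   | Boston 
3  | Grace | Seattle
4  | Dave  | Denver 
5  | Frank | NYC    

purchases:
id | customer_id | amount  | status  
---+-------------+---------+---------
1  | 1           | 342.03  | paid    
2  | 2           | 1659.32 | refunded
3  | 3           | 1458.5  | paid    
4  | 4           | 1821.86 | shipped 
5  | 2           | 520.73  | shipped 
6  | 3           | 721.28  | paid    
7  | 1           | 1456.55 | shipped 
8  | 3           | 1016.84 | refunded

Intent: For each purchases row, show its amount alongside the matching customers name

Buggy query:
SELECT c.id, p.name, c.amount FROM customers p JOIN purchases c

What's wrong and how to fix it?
Bug: JOIN with no ON clause produces a cartesian product; every purchases row pairs with every customers row

Fix: Specify the join condition linking the foreign key to the parent id

Corrected query:
SELECT c.id, p.name, c.amount FROM customers p JOIN purchases c ON c.customer_id = p.id

Result:
id | name  | amount 
---+-------+--------
1  | Alice | 342.03 
2  | Bob   | 1659.32
3  | Grace | 1458.5 
4  | Dave  | 1821.86
5  | Bob   | 520.73 
6  | Grace | 721.28 
7  | Alice | 1456.55
8  | Grace | 1016.84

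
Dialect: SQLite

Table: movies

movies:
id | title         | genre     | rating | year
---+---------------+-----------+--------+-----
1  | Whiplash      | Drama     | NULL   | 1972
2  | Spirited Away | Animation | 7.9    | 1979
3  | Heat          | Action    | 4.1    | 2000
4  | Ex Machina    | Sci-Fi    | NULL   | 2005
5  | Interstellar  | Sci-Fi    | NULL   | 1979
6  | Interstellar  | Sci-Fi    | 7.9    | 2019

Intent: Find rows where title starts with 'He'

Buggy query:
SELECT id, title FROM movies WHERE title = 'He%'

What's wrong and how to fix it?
Bug: '=' compares the literal string including the % character; pattern matching needs LIKE

Fix: Replace '=' with LIKE so 'He%' is treated as a pattern

Corrected query:
SELECT id, title FROM movies WHERE title LIKE 'He%'

Result:
id | title
---+------
3  | Heat 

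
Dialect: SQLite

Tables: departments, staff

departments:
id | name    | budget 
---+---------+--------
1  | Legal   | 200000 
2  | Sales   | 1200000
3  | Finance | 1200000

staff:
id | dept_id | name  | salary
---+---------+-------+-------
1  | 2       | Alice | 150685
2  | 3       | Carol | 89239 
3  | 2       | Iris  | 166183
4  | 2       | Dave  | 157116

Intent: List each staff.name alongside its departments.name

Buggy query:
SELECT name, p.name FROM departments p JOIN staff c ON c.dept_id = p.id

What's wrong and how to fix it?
Bug: Both tables have a 'name' column; the unqualified reference is ambiguous

Fix: Prefix ambiguous columns with the table alias

Corrected query:
SELECT c.name, p.name FROM departments p JOIN staff c ON c.dept_id = p.id

Result:
name  | name   
------+--------
Alice | Sales  
Carol | Finance
Iris  | Sales  
Dave  | Sales  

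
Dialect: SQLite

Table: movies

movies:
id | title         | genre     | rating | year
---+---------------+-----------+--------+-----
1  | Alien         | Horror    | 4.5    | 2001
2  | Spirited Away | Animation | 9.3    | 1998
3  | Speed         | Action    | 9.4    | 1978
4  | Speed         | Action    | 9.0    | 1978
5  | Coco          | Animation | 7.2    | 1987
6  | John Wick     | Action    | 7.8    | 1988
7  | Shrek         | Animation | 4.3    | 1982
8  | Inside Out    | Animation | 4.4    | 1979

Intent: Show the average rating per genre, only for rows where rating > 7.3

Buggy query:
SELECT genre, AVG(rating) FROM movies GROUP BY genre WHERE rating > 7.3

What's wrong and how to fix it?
Bug: WHERE cannot follow GROUP BY

Fix: Move the WHERE clause before GROUP BY

Corrected query:
SELECT genre, AVG(rating) FROM movies WHERE rating > 7.3 GROUP BY genre

Result:
genre     | AVG(rating)
----------+------------
Action    | 8.733333   
Animation | 9.3        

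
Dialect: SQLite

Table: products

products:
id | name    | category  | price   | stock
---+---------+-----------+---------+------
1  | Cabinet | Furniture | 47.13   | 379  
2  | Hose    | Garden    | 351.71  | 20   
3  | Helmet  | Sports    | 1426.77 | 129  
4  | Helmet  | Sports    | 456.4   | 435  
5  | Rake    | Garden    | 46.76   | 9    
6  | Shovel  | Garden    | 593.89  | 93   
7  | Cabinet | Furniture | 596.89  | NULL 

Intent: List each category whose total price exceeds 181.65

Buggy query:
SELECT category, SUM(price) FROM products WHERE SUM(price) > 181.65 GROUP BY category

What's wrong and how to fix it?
Bug: WHERE runs before GROUP BY, so aggregates aren't available there

Fix: Use HAVING (which filters groups after aggregation) instead of WHERE

Corrected query:
SELECT category, SUM(price) FROM products GROUP BY category HAVING SUM(price) > 181.65

Result:
category  | SUM(price)
----------+-----------
Furniture | 644.02    
Garden    | 992.36    
Sports    | 1883.17   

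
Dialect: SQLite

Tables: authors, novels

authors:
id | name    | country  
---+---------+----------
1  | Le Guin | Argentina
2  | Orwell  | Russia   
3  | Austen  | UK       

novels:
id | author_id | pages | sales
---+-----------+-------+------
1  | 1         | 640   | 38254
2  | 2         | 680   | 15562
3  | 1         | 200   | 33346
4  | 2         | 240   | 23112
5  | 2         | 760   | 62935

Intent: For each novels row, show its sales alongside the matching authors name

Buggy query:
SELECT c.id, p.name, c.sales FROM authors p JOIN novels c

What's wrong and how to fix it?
Bug: JOIN with no ON clause produces a cartesian product; every novels row pairs with every authors row

Fix: Specify the join condition linking the foreign key to the parent id

Corrected query:
SELECT c.id, p.name, c.sales FROM authors p JOIN novels c ON c.author_id = p.id

Result:
id | name    | sales
---+---------+------
1  | Le Guin | 38254
2  | Orwell  | 15562
3  | Le Guin | 33346
4  | Orwell  | 23112
5  | Orwell  | 62935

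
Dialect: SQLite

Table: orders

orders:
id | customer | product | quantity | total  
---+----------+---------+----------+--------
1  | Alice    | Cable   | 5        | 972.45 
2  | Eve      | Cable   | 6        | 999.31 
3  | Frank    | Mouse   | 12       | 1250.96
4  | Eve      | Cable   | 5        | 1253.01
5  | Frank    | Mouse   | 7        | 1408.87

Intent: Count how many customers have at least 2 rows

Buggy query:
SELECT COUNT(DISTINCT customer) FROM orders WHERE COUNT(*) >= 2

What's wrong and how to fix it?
Bug: WHERE filters individual rows, not groups, so a group-level COUNT is invalid there

Fix: Group first with HAVING COUNT(*) >= 2, then COUNT the resulting groups

Corrected query:
SELECT COUNT(*) FROM (SELECT customer FROM orders GROUP BY customer HAVING COUNT(*) >= 2)

Result:
COUNT(*)
--------
2       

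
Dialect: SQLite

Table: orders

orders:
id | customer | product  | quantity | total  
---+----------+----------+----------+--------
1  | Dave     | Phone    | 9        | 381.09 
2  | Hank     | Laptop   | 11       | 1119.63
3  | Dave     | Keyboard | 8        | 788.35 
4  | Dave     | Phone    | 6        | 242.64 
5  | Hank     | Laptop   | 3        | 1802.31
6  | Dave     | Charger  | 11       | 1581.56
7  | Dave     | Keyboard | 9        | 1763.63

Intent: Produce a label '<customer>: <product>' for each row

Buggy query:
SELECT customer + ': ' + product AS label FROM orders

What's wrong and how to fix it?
Bug: SQLite uses || for string concatenation; + coerces text to numbers (yielding 0)

Fix: Use the || operator for string concatenation

Corrected query:
SELECT customer || ': ' || product AS label FROM orders

Result:
label         
--------------
Dave: Phone   
Hank: Laptop  
Dave: Keyboard
Dave: Phone   
Hank: Laptop  
Dave: Charger 
Dave: Keyboard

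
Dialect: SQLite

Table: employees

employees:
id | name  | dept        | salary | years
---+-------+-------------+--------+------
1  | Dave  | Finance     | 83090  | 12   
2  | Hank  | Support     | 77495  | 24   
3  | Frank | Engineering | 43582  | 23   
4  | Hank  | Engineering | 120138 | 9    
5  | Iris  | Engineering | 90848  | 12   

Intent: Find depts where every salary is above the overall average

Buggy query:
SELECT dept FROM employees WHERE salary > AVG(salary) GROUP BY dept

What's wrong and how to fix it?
Bug: WHERE evaluates per row before aggregation, so AVG() is unavailable

Fix: Compute the overall average in a scalar subquery and compare each group's MIN against it in HAVING

Corrected query:
SELECT dept FROM employees GROUP BY dept HAVING MIN(salary) > (SELECT AVG(salary) FROM employees)

Result:
dept   
-------
Finance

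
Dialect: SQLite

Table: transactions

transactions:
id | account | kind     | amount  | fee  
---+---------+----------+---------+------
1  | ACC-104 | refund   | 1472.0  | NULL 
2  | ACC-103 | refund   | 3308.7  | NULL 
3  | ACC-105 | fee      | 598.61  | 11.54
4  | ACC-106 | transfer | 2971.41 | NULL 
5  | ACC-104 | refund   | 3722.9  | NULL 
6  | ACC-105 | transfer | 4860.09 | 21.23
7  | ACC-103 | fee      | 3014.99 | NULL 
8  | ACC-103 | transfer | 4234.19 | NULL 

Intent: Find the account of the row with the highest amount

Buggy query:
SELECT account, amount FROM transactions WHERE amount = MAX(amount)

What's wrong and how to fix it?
Bug: WHERE is evaluated per row; an aggregate over the whole table isn't defined there

Fix: Use a subquery: WHERE amount = (SELECT MAX(amount) FROM transactions)

Corrected query:
SELECT account, amount FROM transactions WHERE amount = (SELECT MAX(amount) FROM transactions)

Result:
account | amount 
--------+--------
ACC-105 | 4860.09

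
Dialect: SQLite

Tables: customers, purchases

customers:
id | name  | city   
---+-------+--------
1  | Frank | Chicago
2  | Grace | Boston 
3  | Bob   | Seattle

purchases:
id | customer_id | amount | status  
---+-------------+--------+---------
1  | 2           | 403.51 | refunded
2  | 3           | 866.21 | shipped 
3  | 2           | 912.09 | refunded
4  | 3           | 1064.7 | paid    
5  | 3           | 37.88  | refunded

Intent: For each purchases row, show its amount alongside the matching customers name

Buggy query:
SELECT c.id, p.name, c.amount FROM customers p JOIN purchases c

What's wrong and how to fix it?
Bug: JOIN with no ON clause produces a cartesian product; every purchases row pairs with every customers row

Fix: Specify the join condition linking the foreign key to the parent id

Corrected query:
SELECT c.id, p.name, c.amount FROM customers p JOIN purchases c ON c.customer_id = p.id

Result:
id | name  | amount
---+-------+-------
1  | Grace | 403.51
2  | Bob   | 866.21
3  | Grace | 912.09
4  | Bob   | 1064.7
5  | Bob   | 37.88 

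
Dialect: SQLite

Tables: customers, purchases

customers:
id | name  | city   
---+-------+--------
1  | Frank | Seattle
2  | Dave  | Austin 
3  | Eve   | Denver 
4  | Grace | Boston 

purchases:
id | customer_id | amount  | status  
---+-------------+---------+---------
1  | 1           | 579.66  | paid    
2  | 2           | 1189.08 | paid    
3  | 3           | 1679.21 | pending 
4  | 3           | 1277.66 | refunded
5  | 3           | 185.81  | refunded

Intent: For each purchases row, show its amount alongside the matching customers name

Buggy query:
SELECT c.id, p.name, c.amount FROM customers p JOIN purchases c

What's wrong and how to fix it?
Bug: Missing join condition: each purchases row is matched to all customers rows instead of just its own

Fix: Specify the join condition linking the foreign key to the parent id

Corrected query:
SELECT c.id, p.name, c.amount FROM customers p JOIN purchases c ON c.customer_id = p.id

Result:
id | name  | amount 
---+-------+--------
1  | Frank | 579.66 
2  | Dave  | 1189.08
3  | Eve   | 1679.21
4  | Eve   | 1277.66
5  | Eve   | 185.81 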